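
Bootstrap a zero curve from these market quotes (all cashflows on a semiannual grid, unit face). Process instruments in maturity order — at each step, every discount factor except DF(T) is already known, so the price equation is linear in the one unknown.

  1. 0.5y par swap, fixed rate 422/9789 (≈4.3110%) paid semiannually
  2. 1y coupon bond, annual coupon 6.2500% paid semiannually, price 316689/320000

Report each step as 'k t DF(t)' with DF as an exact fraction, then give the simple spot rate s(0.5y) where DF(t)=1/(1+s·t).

1 1/2 9789/10000
2 1 93/100
s(0.5y) = (1/(9789/10000) − 1)/(1/2) = 422/9789 ≈ 4.3110%

step 1 [0.5y] swap r/2=211/9789: DF=(1 − 211/9789·(0))/(1+211/9789) = 9789/10000 ≈ 0.978900
step 2 [1y] bond c/2=1/32: DF=(316689/320000 − 1/32·(0.978900))/(1+1/32) = 93/100 ≈ 0.930000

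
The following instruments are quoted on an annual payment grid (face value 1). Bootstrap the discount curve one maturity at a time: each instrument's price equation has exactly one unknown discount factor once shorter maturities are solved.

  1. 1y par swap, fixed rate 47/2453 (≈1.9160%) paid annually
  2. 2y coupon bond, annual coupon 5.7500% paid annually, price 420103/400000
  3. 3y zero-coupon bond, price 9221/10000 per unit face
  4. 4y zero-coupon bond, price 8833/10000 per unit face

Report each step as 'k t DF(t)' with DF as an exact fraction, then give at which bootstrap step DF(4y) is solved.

step 1 [1y] swap r/1=47/2453: DF=(1 − 47/2453·(0))/(1+47/2453) = 2453/2500 ≈ 0.981200
step 2 [2y] bond c/1=23/400: DF=(420103/400000 − 23/400·(0.981200))/(1+23/400) = 4699/5000 ≈ 0.939800
step 3 [3y] zero: DF = P = 9221/10000 ≈ 0.922100
step 4 [4y] zero: DF = P = 8833/10000 ≈ 0.883300

1 1 2453/2500
2 2 4699/5000
3 3 9221/10000
4 4 8833/10000
DF(4y) is solved at step 4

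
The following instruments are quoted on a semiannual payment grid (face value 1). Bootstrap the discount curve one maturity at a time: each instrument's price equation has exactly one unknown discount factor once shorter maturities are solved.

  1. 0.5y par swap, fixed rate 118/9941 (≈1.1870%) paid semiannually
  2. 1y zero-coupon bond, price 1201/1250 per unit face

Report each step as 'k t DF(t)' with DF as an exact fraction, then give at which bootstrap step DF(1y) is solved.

1 1/2 9941/10000
2 1 1201/1250
DF(1y) is solved at step 2

step 1 [0.5y] swap r/2=59/9941: DF=(1 − 59/9941·(0))/(1+59/9941) = 9941/10000 ≈ 0.994100
step 2 [1y] zero: DF = P = 1201/1250 ≈ 0.960800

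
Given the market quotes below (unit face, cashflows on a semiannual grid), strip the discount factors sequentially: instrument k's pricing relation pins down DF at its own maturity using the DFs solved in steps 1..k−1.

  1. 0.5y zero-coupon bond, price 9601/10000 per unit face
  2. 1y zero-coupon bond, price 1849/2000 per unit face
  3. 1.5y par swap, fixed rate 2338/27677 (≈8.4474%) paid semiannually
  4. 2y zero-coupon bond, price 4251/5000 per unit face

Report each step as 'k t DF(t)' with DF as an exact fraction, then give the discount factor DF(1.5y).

step 1 [0.5y] zero: DF = P = 9601/10000 ≈ 0.960100
step 2 [1y] zero: DF = P = 1849/2000 ≈ 0.924500
step 3 [1.5y] swap r/2=1169/27677: DF=(1 − 1169/27677·(0.960100+0.924500))/(1+1169/27677) = 8831/10000 ≈ 0.883100
step 4 [2y] zero: DF = P = 4251/5000 ≈ 0.850200

1 1/2 9601/10000
2 1 1849/2000
3 3/2 8831/10000
4 2 4251/5000
DF(1.5y) = 8831/10000 ≈ 0.883100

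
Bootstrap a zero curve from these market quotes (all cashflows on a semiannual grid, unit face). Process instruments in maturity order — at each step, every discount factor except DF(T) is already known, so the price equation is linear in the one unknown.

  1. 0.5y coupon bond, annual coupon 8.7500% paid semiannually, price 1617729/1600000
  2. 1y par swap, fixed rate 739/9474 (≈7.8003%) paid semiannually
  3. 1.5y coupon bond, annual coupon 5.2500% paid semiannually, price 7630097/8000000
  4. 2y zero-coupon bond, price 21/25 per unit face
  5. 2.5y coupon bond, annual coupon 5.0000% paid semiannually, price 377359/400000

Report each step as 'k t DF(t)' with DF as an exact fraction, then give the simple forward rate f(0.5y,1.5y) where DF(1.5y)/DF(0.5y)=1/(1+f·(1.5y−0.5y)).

step 1 [0.5y] bond c/2=7/160: DF=(1617729/1600000 − 7/160·(0))/(1+7/160) = 9687/10000 ≈ 0.968700
step 2 [1y] swap r/2=739/18948: DF=(1 − 739/18948·(0.968700))/(1+739/18948) = 9261/10000 ≈ 0.926100
step 3 [1.5y] bond c/2=21/800: DF=(7630097/8000000 − 21/800·(0.968700+0.926100))/(1+21/800) = 8809/10000 ≈ 0.880900
step 4 [2y] zero: DF = P = 21/25 ≈ 0.840000
step 5 [2.5y] bond c/2=1/40: DF=(377359/400000 − 1/40·(0.968700+0.926100+0.880900+0.840000))/(1+1/40) = 4161/5000 ≈ 0.832200

1 1/2 9687/10000
2 1 9261/10000
3 3/2 8809/10000
4 2 21/25
5 5/2 4161/5000
f(0.5y,1.5y) = ((9687/10000)/(8809/10000) − 1)/(1) = 878/8809 ≈ 9.9671%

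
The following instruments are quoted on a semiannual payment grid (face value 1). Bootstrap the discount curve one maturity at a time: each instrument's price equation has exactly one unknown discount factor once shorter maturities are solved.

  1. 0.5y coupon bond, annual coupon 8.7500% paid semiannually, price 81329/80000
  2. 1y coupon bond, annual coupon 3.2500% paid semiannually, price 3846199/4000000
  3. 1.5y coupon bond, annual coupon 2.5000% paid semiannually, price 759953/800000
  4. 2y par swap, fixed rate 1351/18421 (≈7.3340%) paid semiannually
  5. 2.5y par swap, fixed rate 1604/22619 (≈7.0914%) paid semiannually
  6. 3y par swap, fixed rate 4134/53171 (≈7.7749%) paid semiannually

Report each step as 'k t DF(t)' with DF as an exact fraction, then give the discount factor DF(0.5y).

step 1 [0.5y] bond c/2=7/160: DF=(81329/80000 − 7/160·(0))/(1+7/160) = 487/500 ≈ 0.974000
step 2 [1y] bond c/2=13/800: DF=(3846199/4000000 − 13/800·(0.974000))/(1+13/800) = 4653/5000 ≈ 0.930600
step 3 [1.5y] bond c/2=1/80: DF=(759953/800000 − 1/80·(0.974000+0.930600))/(1+1/80) = 9147/10000 ≈ 0.914700
step 4 [2y] swap r/2=1351/36842: DF=(1 − 1351/36842·(0.974000+0.930600+0.914700))/(1+1351/36842) = 8649/10000 ≈ 0.864900
step 5 [2.5y] swap r/2=802/22619: DF=(1 − 802/22619·(0.974000+0.930600+0.914700+0.864900))/(1+802/22619) = 2099/2500 ≈ 0.839600
step 6 [3y] swap r/2=2067/53171: DF=(1 − 2067/53171·(0.974000+0.930600+0.914700+0.864900+0.839600))/(1+2067/53171) = 7933/10000 ≈ 0.793300

1 1/2 487/500
2 1 4653/5000
3 3/2 9147/10000
4 2 8649/10000
5 5/2 2099/2500
6 3 7933/10000
DF(0.5y) = 487/500 ≈ 0.974000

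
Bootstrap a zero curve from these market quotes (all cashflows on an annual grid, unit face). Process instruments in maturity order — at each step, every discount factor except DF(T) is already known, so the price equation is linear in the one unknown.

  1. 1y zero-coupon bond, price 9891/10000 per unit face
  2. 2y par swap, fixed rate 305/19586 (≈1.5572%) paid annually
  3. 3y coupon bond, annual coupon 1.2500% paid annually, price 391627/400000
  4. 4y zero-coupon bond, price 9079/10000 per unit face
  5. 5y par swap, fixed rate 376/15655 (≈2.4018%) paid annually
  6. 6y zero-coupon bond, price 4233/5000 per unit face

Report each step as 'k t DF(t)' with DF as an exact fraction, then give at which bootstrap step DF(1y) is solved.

step 1 [1y] zero: DF = P = 9891/10000 ≈ 0.989100
step 2 [2y] swap r/1=305/19586: DF=(1 − 305/19586·(0.989100))/(1+305/19586) = 1939/2000 ≈ 0.969500
step 3 [3y] bond c/1=1/80: DF=(391627/400000 − 1/80·(0.989100+0.969500))/(1+1/80) = 2357/2500 ≈ 0.942800
step 4 [4y] zero: DF = P = 9079/10000 ≈ 0.907900
step 5 [5y] swap r/1=376/15655: DF=(1 − 376/15655·(0.989100+0.969500+0.942800+0.907900))/(1+376/15655) = 1109/1250 ≈ 0.887200
step 6 [6y] zero: DF = P = 4233/5000 ≈ 0.846600

1 1 9891/10000
2 2 1939/2000
3 3 2357/2500
4 4 9079/10000
5 5 1109/1250
6 6 4233/5000
DF(1y) is solved at step 1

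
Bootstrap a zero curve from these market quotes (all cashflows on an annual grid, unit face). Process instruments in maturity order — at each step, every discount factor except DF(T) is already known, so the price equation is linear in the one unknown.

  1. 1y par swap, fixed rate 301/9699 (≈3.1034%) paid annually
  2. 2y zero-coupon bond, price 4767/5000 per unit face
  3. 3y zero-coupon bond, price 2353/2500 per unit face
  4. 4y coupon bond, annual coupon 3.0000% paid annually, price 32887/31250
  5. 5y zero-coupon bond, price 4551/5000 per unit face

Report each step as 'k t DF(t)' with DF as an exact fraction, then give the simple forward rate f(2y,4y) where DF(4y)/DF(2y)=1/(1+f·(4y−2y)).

1 1 9699/10000
2 2 4767/5000
3 3 2353/2500
4 4 9383/10000
5 5 4551/5000
f(2y,4y) = ((4767/5000)/(9383/10000) − 1)/(2) = 151/18766 ≈ 0.8046%

step 1 [1y] swap r/1=301/9699: DF=(1 − 301/9699·(0))/(1+301/9699) = 9699/10000 ≈ 0.969900
step 2 [2y] zero: DF = P = 4767/5000 ≈ 0.953400
step 3 [3y] zero: DF = P = 2353/2500 ≈ 0.941200
step 4 [4y] bond c/1=3/100: DF=(32887/31250 − 3/100·(0.969900+0.953400+0.941200))/(1+3/100) = 9383/10000 ≈ 0.938300
step 5 [5y] zero: DF = P = 4551/5000 ≈ 0.910200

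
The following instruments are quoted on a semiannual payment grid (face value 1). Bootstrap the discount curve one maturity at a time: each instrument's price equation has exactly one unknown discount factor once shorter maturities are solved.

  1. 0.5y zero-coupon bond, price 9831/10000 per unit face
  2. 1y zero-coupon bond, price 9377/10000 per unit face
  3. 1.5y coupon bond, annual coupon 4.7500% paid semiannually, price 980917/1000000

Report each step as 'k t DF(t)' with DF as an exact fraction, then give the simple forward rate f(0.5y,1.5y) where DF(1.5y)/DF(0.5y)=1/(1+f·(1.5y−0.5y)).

1 1/2 9831/10000
2 1 9377/10000
3 3/2 571/625
f(0.5y,1.5y) = ((9831/10000)/(571/625) − 1)/(1) = 695/9136 ≈ 7.6073%

step 1 [0.5y] zero: DF = P = 9831/10000 ≈ 0.983100
step 2 [1y] zero: DF = P = 9377/10000 ≈ 0.937700
step 3 [1.5y] bond c/2=19/800: DF=(980917/1000000 − 19/800·(0.983100+0.937700))/(1+19/800) = 571/625 ≈ 0.913600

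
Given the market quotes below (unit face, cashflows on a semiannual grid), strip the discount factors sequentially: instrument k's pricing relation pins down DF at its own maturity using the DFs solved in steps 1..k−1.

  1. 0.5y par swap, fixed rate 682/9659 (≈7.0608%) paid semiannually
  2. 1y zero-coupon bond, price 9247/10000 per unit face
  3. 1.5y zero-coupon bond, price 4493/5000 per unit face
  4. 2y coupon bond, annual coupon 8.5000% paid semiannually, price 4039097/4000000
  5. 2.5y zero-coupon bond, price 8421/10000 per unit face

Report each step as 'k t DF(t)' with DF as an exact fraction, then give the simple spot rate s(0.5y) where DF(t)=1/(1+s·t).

1 1/2 9659/10000
2 1 9247/10000
3 3/2 4493/5000
4 2 8549/10000
5 5/2 8421/10000
s(0.5y) = (1/(9659/10000) − 1)/(1/2) = 682/9659 ≈ 7.0608%

step 1 [0.5y] swap r/2=341/9659: DF=(1 − 341/9659·(0))/(1+341/9659) = 9659/10000 ≈ 0.965900
step 2 [1y] zero: DF = P = 9247/10000 ≈ 0.924700
step 3 [1.5y] zero: DF = P = 4493/5000 ≈ 0.898600
step 4 [2y] bond c/2=17/400: DF=(4039097/4000000 − 17/400·(0.965900+0.924700+0.898600))/(1+17/400) = 8549/10000 ≈ 0.854900
step 5 [2.5y] zero: DF = P = 8421/10000 ≈ 0.842100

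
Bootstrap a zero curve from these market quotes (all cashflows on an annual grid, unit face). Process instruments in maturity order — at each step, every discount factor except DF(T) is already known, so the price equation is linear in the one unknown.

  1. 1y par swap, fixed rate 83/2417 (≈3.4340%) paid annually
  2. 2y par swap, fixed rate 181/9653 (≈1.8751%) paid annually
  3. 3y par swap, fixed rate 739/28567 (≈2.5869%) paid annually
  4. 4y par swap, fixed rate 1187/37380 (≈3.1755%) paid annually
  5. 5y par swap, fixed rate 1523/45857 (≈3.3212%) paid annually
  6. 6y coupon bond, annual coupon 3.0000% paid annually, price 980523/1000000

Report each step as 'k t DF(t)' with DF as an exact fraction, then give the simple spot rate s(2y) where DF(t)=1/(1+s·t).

1 1 2417/2500
2 2 4819/5000
3 3 9261/10000
4 4 8813/10000
5 5 8477/10000
6 6 1023/1250
s(2y) = (1/(4819/5000) − 1)/(2) = 181/9638 ≈ 1.8780%

step 1 [1y] swap r/1=83/2417: DF=(1 − 83/2417·(0))/(1+83/2417) = 2417/2500 ≈ 0.966800
step 2 [2y] swap r/1=181/9653: DF=(1 − 181/9653·(0.966800))/(1+181/9653) = 4819/5000 ≈ 0.963800
step 3 [3y] swap r/1=739/28567: DF=(1 − 739/28567·(0.966800+0.963800))/(1+739/28567) = 9261/10000 ≈ 0.926100
step 4 [4y] swap r/1=1187/37380: DF=(1 − 1187/37380·(0.966800+0.963800+0.926100))/(1+1187/37380) = 8813/10000 ≈ 0.881300
step 5 [5y] swap r/1=1523/45857: DF=(1 − 1523/45857·(0.966800+0.963800+0.926100+0.881300))/(1+1523/45857) = 8477/10000 ≈ 0.847700
step 6 [6y] bond c/1=3/100: DF=(980523/1000000 − 3/100·(0.966800+0.963800+0.926100+0.881300+0.847700))/(1+3/100) = 1023/1250 ≈ 0.818400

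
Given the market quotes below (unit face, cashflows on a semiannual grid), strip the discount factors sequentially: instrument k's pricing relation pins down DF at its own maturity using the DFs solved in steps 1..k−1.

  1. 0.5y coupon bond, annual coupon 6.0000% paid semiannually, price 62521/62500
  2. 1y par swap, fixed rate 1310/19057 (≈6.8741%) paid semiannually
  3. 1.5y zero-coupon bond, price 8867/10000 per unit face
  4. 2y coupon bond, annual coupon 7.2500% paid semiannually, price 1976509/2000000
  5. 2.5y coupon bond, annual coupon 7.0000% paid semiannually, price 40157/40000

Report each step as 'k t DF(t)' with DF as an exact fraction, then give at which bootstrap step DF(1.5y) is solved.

1 1/2 607/625
2 1 1869/2000
3 3/2 8867/10000
4 2 107/125
5 5/2 4233/5000
DF(1.5y) is solved at step 3

step 1 [0.5y] bond c/2=3/100: DF=(62521/62500 − 3/100·(0))/(1+3/100) = 607/625 ≈ 0.971200
step 2 [1y] swap r/2=655/19057: DF=(1 − 655/19057·(0.971200))/(1+655/19057) = 1869/2000 ≈ 0.934500
step 3 [1.5y] zero: DF = P = 8867/10000 ≈ 0.886700
step 4 [2y] bond c/2=29/800: DF=(1976509/2000000 − 29/800·(0.971200+0.934500+0.886700))/(1+29/800) = 107/125 ≈ 0.856000
step 5 [2.5y] bond c/2=7/200: DF=(40157/40000 − 7/200·(0.971200+0.934500+0.886700+0.856000))/(1+7/200) = 4233/5000 ≈ 0.846600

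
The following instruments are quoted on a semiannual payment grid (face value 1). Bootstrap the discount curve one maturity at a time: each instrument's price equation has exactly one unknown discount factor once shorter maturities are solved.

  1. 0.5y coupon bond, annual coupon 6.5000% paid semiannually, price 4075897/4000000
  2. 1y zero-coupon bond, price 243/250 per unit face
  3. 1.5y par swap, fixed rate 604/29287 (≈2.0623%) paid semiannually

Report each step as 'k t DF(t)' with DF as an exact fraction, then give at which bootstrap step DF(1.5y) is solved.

1 1/2 9869/10000
2 1 243/250
3 3/2 4849/5000
DF(1.5y) is solved at step 3

step 1 [0.5y] bond c/2=13/400: DF=(4075897/4000000 − 13/400·(0))/(1+13/400) = 9869/10000 ≈ 0.986900
step 2 [1y] zero: DF = P = 243/250 ≈ 0.972000
step 3 [1.5y] swap r/2=302/29287: DF=(1 − 302/29287·(0.986900+0.972000))/(1+302/29287) = 4849/5000 ≈ 0.969800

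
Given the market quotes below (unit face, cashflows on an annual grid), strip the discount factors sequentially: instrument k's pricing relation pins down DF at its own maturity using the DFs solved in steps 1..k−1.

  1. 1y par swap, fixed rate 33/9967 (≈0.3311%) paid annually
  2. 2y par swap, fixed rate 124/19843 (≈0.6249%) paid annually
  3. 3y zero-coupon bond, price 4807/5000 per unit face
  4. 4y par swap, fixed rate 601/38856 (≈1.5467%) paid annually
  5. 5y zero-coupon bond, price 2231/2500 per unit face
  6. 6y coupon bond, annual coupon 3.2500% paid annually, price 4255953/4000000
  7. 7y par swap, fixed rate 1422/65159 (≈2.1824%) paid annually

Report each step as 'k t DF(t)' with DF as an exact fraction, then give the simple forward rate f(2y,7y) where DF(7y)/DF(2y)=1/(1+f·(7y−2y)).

step 1 [1y] swap r/1=33/9967: DF=(1 − 33/9967·(0))/(1+33/9967) = 9967/10000 ≈ 0.996700
step 2 [2y] swap r/1=124/19843: DF=(1 − 124/19843·(0.996700))/(1+124/19843) = 2469/2500 ≈ 0.987600
step 3 [3y] zero: DF = P = 4807/5000 ≈ 0.961400
step 4 [4y] swap r/1=601/38856: DF=(1 − 601/38856·(0.996700+0.987600+0.961400))/(1+601/38856) = 9399/10000 ≈ 0.939900
step 5 [5y] zero: DF = P = 2231/2500 ≈ 0.892400
step 6 [6y] bond c/1=13/400: DF=(4255953/4000000 − 13/400·(0.996700+0.987600+0.961400+0.939900+0.892400))/(1+13/400) = 8801/10000 ≈ 0.880100
step 7 [7y] swap r/1=1422/65159: DF=(1 − 1422/65159·(0.996700+0.987600+0.961400+0.939900+0.892400+0.880100))/(1+1422/65159) = 4289/5000 ≈ 0.857800

1 1 9967/10000
2 2 2469/2500
3 3 4807/5000
4 4 9399/10000
5 5 2231/2500
6 6 8801/10000
7 7 4289/5000
f(2y,7y) = ((2469/2500)/(4289/5000) − 1)/(5) = 649/21445 ≈ 3.0263%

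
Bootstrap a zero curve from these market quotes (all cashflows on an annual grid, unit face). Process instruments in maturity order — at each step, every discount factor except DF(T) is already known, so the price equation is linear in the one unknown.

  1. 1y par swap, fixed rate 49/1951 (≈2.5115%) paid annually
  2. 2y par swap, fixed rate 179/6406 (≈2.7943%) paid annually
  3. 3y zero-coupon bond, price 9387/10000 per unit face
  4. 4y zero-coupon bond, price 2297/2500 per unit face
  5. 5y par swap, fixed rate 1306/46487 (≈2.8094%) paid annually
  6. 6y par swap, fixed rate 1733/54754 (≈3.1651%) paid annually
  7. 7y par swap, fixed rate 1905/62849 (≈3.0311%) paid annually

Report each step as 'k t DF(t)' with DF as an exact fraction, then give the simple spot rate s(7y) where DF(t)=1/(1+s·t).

step 1 [1y] swap r/1=49/1951: DF=(1 − 49/1951·(0))/(1+49/1951) = 1951/2000 ≈ 0.975500
step 2 [2y] swap r/1=179/6406: DF=(1 − 179/6406·(0.975500))/(1+179/6406) = 9463/10000 ≈ 0.946300
step 3 [3y] zero: DF = P = 9387/10000 ≈ 0.938700
step 4 [4y] zero: DF = P = 2297/2500 ≈ 0.918800
step 5 [5y] swap r/1=1306/46487: DF=(1 − 1306/46487·(0.975500+0.946300+0.938700+0.918800))/(1+1306/46487) = 4347/5000 ≈ 0.869400
step 6 [6y] swap r/1=1733/54754: DF=(1 − 1733/54754·(0.975500+0.946300+0.938700+0.918800+0.869400))/(1+1733/54754) = 8267/10000 ≈ 0.826700
step 7 [7y] swap r/1=1905/62849: DF=(1 − 1905/62849·(0.975500+0.946300+0.938700+0.918800+0.869400+0.826700))/(1+1905/62849) = 1619/2000 ≈ 0.809500

1 1 1951/2000
2 2 9463/10000
3 3 9387/10000
4 4 2297/2500
5 5 4347/5000
6 6 8267/10000
7 7 1619/2000
s(7y) = (1/(1619/2000) − 1)/(7) = 381/11333 ≈ 3.3619%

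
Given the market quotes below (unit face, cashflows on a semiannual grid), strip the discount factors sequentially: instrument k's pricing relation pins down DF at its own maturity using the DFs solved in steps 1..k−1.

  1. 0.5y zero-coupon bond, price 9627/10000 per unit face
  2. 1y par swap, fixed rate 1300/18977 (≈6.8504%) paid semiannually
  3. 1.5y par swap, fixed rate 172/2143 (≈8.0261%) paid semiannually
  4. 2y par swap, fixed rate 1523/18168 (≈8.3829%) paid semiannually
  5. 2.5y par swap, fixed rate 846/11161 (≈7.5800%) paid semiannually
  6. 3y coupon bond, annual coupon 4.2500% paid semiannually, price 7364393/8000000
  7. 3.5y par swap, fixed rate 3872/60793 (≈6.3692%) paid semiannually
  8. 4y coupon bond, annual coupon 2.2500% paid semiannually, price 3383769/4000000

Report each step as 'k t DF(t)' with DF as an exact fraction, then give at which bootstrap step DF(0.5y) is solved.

1 1/2 9627/10000
2 1 187/200
3 3/2 4441/5000
4 2 8477/10000
5 5/2 2077/2500
6 3 1617/2000
7 7/2 504/625
8 4 7689/10000
DF(0.5y) is solved at step 1

step 1 [0.5y] zero: DF = P = 9627/10000 ≈ 0.962700
step 2 [1y] swap r/2=650/18977: DF=(1 − 650/18977·(0.962700))/(1+650/18977) = 187/200 ≈ 0.935000
step 3 [1.5y] swap r/2=86/2143: DF=(1 − 86/2143·(0.962700+0.935000))/(1+86/2143) = 4441/5000 ≈ 0.888200
step 4 [2y] swap r/2=1523/36336: DF=(1 − 1523/36336·(0.962700+0.935000+0.888200))/(1+1523/36336) = 8477/10000 ≈ 0.847700
step 5 [2.5y] swap r/2=423/11161: DF=(1 − 423/11161·(0.962700+0.935000+0.888200+0.847700))/(1+423/11161) = 2077/2500 ≈ 0.830800
step 6 [3y] bond c/2=17/800: DF=(7364393/8000000 − 17/800·(0.962700+0.935000+0.888200+0.847700+0.830800))/(1+17/800) = 1617/2000 ≈ 0.808500
step 7 [3.5y] swap r/2=1936/60793: DF=(1 − 1936/60793·(0.962700+0.935000+0.888200+0.847700+0.830800+0.808500))/(1+1936/60793) = 504/625 ≈ 0.806400
step 8 [4y] bond c/2=9/800: DF=(3383769/4000000 − 9/800·(0.962700+0.935000+0.888200+0.847700+0.830800+0.808500+0.806400))/(1+9/800) = 7689/10000 ≈ 0.768900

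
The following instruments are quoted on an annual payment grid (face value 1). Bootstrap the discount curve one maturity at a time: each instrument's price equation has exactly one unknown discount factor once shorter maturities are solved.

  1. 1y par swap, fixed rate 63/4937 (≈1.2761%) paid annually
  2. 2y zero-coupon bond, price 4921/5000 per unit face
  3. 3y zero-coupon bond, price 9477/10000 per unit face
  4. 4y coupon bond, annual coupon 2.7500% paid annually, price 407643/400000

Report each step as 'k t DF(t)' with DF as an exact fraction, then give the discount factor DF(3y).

1 1 4937/5000
2 2 4921/5000
3 3 9477/10000
4 4 9137/10000
DF(3y) = 9477/10000 ≈ 0.947700

step 1 [1y] swap r/1=63/4937: DF=(1 − 63/4937·(0))/(1+63/4937) = 4937/5000 ≈ 0.987400
step 2 [2y] zero: DF = P = 4921/5000 ≈ 0.984200
step 3 [3y] zero: DF = P = 9477/10000 ≈ 0.947700
step 4 [4y] bond c/1=11/400: DF=(407643/400000 − 11/400·(0.987400+0.984200+0.947700))/(1+11/400) = 9137/10000 ≈ 0.913700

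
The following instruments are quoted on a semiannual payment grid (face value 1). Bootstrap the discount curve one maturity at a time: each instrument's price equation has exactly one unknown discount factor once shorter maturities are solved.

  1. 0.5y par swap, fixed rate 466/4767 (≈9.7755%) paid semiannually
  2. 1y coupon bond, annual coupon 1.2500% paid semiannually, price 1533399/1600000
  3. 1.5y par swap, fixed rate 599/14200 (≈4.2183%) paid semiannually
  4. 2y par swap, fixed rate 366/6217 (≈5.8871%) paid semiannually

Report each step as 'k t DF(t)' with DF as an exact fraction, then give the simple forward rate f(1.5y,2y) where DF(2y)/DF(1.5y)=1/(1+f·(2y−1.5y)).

1 1/2 4767/5000
2 1 1893/2000
3 3/2 9401/10000
4 2 4451/5000
f(1.5y,2y) = ((9401/10000)/(4451/5000) − 1)/(1/2) = 499/4451 ≈ 11.2110%

step 1 [0.5y] swap r/2=233/4767: DF=(1 − 233/4767·(0))/(1+233/4767) = 4767/5000 ≈ 0.953400
step 2 [1y] bond c/2=1/160: DF=(1533399/1600000 − 1/160·(0.953400))/(1+1/160) = 1893/2000 ≈ 0.946500
step 3 [1.5y] swap r/2=599/28400: DF=(1 − 599/28400·(0.953400+0.946500))/(1+599/28400) = 9401/10000 ≈ 0.940100
step 4 [2y] swap r/2=183/6217: DF=(1 − 183/6217·(0.953400+0.946500+0.940100))/(1+183/6217) = 4451/5000 ≈ 0.890200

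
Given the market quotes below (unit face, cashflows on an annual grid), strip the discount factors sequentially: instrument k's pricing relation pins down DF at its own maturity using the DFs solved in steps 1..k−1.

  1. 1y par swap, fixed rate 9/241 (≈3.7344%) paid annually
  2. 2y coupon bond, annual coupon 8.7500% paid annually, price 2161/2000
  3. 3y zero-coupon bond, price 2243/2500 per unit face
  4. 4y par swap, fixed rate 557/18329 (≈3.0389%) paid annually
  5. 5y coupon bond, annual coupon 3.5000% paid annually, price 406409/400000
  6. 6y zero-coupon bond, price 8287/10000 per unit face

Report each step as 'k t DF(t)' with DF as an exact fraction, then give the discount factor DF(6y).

step 1 [1y] swap r/1=9/241: DF=(1 − 9/241·(0))/(1+9/241) = 241/250 ≈ 0.964000
step 2 [2y] bond c/1=7/80: DF=(2161/2000 − 7/80·(0.964000))/(1+7/80) = 229/250 ≈ 0.916000
step 3 [3y] zero: DF = P = 2243/2500 ≈ 0.897200
step 4 [4y] swap r/1=557/18329: DF=(1 − 557/18329·(0.964000+0.916000+0.897200))/(1+557/18329) = 4443/5000 ≈ 0.888600
step 5 [5y] bond c/1=7/200: DF=(406409/400000 − 7/200·(0.964000+0.916000+0.897200+0.888600))/(1+7/200) = 8577/10000 ≈ 0.857700
step 6 [6y] zero: DF = P = 8287/10000 ≈ 0.828700

1 1 241/250
2 2 229/250
3 3 2243/2500
4 4 4443/5000
5 5 8577/10000
6 6 8287/10000
DF(6y) = 8287/10000 ≈ 0.828700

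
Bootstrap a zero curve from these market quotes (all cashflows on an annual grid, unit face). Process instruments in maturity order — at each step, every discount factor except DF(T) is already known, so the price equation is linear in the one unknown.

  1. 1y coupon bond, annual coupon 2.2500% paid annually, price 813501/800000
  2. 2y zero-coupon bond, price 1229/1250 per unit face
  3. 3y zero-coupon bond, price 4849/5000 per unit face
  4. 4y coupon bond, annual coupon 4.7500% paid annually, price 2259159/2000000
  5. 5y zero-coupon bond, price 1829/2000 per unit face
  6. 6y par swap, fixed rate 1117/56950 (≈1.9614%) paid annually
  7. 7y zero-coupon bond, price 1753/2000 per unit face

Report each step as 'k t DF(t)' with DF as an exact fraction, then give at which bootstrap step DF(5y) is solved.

1 1 1989/2000
2 2 1229/1250
3 3 4849/5000
4 4 9447/10000
5 5 1829/2000
6 6 8883/10000
7 7 1753/2000
DF(5y) is solved at step 5

step 1 [1y] bond c/1=9/400: DF=(813501/800000 − 9/400·(0))/(1+9/400) = 1989/2000 ≈ 0.994500
step 2 [2y] zero: DF = P = 1229/1250 ≈ 0.983200
step 3 [3y] zero: DF = P = 4849/5000 ≈ 0.969800
step 4 [4y] bond c/1=19/400: DF=(2259159/2000000 − 19/400·(0.994500+0.983200+0.969800))/(1+19/400) = 9447/10000 ≈ 0.944700
step 5 [5y] zero: DF = P = 1829/2000 ≈ 0.914500
step 6 [6y] swap r/1=1117/56950: DF=(1 − 1117/56950·(0.994500+0.983200+0.969800+0.944700+0.914500))/(1+1117/56950) = 8883/10000 ≈ 0.888300
step 7 [7y] zero: DF = P = 1753/2000 ≈ 0.876500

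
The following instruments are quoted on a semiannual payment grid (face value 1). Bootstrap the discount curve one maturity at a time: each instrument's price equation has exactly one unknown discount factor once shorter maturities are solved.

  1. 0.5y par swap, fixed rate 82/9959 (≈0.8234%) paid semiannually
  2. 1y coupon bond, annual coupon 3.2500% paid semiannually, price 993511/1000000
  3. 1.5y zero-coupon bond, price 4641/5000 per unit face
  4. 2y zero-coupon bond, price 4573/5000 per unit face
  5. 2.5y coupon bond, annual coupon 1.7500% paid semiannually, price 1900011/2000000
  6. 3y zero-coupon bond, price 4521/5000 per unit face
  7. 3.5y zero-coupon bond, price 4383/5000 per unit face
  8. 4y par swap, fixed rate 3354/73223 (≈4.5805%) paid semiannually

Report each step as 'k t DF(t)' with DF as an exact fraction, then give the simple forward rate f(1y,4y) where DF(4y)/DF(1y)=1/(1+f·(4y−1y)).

step 1 [0.5y] swap r/2=41/9959: DF=(1 − 41/9959·(0))/(1+41/9959) = 9959/10000 ≈ 0.995900
step 2 [1y] bond c/2=13/800: DF=(993511/1000000 − 13/800·(0.995900))/(1+13/800) = 9617/10000 ≈ 0.961700
step 3 [1.5y] zero: DF = P = 4641/5000 ≈ 0.928200
step 4 [2y] zero: DF = P = 4573/5000 ≈ 0.914600
step 5 [2.5y] bond c/2=7/800: DF=(1900011/2000000 − 7/800·(0.995900+0.961700+0.928200+0.914600))/(1+7/800) = 568/625 ≈ 0.908800
step 6 [3y] zero: DF = P = 4521/5000 ≈ 0.904200
step 7 [3.5y] zero: DF = P = 4383/5000 ≈ 0.876600
step 8 [4y] swap r/2=1677/73223: DF=(1 − 1677/73223·(0.995900+0.961700+0.928200+0.914600+0.908800+0.904200+0.876600))/(1+1677/73223) = 8323/10000 ≈ 0.832300

1 1/2 9959/10000
2 1 9617/10000
3 3/2 4641/5000
4 2 4573/5000
5 5/2 568/625
6 3 4521/5000
7 7/2 4383/5000
8 4 8323/10000
f(1y,4y) = ((9617/10000)/(8323/10000) − 1)/(3) = 1294/24969 ≈ 5.1824%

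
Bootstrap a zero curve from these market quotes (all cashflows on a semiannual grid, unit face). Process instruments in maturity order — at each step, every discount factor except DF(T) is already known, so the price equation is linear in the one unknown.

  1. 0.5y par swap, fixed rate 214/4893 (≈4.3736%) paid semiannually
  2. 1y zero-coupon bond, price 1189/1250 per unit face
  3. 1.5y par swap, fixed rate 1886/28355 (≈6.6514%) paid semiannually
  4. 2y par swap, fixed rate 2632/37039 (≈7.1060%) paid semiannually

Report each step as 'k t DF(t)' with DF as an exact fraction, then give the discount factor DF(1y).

1 1/2 4893/5000
2 1 1189/1250
3 3/2 9057/10000
4 2 2171/2500
DF(1y) = 1189/1250 ≈ 0.951200

step 1 [0.5y] swap r/2=107/4893: DF=(1 − 107/4893·(0))/(1+107/4893) = 4893/5000 ≈ 0.978600
step 2 [1y] zero: DF = P = 1189/1250 ≈ 0.951200
step 3 [1.5y] swap r/2=943/28355: DF=(1 − 943/28355·(0.978600+0.951200))/(1+943/28355) = 9057/10000 ≈ 0.905700
step 4 [2y] swap r/2=1316/37039: DF=(1 − 1316/37039·(0.978600+0.951200+0.905700))/(1+1316/37039) = 2171/2500 ≈ 0.868400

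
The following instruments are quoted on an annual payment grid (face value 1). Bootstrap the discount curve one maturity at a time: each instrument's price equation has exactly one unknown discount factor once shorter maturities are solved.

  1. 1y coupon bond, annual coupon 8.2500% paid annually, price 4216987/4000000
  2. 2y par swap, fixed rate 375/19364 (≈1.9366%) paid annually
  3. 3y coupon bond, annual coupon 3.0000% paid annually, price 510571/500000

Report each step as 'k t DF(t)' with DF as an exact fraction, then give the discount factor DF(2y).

step 1 [1y] bond c/1=33/400: DF=(4216987/4000000 − 33/400·(0))/(1+33/400) = 9739/10000 ≈ 0.973900
step 2 [2y] swap r/1=375/19364: DF=(1 − 375/19364·(0.973900))/(1+375/19364) = 77/80 ≈ 0.962500
step 3 [3y] bond c/1=3/100: DF=(510571/500000 − 3/100·(0.973900+0.962500))/(1+3/100) = 187/200 ≈ 0.935000

1 1 9739/10000
2 2 77/80
3 3 187/200
DF(2y) = 77/80 ≈ 0.962500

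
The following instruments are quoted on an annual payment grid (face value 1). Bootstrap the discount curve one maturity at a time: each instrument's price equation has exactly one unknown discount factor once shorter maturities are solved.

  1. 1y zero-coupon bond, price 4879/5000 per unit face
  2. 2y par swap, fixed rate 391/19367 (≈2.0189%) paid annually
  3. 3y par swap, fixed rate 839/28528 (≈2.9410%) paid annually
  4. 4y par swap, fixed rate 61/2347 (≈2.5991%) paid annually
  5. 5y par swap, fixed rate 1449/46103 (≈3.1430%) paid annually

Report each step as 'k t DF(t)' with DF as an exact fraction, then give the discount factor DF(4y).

1 1 4879/5000
2 2 9609/10000
3 3 9161/10000
4 4 564/625
5 5 8551/10000
DF(4y) = 564/625 ≈ 0.902400

step 1 [1y] zero: DF = P = 4879/5000 ≈ 0.975800
step 2 [2y] swap r/1=391/19367: DF=(1 − 391/19367·(0.975800))/(1+391/19367) = 9609/10000 ≈ 0.960900
step 3 [3y] swap r/1=839/28528: DF=(1 − 839/28528·(0.975800+0.960900))/(1+839/28528) = 9161/10000 ≈ 0.916100
step 4 [4y] swap r/1=61/2347: DF=(1 − 61/2347·(0.975800+0.960900+0.916100))/(1+61/2347) = 564/625 ≈ 0.902400
step 5 [5y] swap r/1=1449/46103: DF=(1 − 1449/46103·(0.975800+0.960900+0.916100+0.902400))/(1+1449/46103) = 8551/10000 ≈ 0.855100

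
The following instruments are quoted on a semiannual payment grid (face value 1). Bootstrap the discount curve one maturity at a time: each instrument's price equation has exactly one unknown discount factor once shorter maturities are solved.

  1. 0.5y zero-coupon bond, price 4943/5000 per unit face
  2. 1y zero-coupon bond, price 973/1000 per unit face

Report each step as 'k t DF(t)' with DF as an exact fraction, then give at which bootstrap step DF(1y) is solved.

step 1 [0.5y] zero: DF = P = 4943/5000 ≈ 0.988600
step 2 [1y] zero: DF = P = 973/1000 ≈ 0.973000

1 1/2 4943/5000
2 1 973/1000
DF(1y) is solved at step 2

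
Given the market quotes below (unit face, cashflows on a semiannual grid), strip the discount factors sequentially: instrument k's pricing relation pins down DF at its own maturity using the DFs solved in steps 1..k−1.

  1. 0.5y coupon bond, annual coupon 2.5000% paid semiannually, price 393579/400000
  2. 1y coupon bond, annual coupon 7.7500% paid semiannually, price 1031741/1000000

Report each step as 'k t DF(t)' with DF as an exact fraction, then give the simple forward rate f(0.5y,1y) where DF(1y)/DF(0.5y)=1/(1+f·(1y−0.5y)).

1 1/2 4859/5000
2 1 957/1000
f(0.5y,1y) = ((4859/5000)/(957/1000) − 1)/(1/2) = 148/4785 ≈ 3.0930%

step 1 [0.5y] bond c/2=1/80: DF=(393579/400000 − 1/80·(0))/(1+1/80) = 4859/5000 ≈ 0.971800
step 2 [1y] bond c/2=31/800: DF=(1031741/1000000 − 31/800·(0.971800))/(1+31/800) = 957/1000 ≈ 0.957000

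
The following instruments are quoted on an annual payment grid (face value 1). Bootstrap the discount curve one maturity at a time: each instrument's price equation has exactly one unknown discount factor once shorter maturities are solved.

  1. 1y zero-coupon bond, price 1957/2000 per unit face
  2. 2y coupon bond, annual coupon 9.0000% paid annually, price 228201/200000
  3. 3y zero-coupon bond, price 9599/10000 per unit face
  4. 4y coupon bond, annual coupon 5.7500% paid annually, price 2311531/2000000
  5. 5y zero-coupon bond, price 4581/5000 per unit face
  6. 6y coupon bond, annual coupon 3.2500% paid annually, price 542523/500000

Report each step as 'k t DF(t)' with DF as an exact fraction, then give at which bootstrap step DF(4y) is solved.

step 1 [1y] zero: DF = P = 1957/2000 ≈ 0.978500
step 2 [2y] bond c/1=9/100: DF=(228201/200000 − 9/100·(0.978500))/(1+9/100) = 483/500 ≈ 0.966000
step 3 [3y] zero: DF = P = 9599/10000 ≈ 0.959900
step 4 [4y] bond c/1=23/400: DF=(2311531/2000000 − 23/400·(0.978500+0.966000+0.959900))/(1+23/400) = 187/200 ≈ 0.935000
step 5 [5y] zero: DF = P = 4581/5000 ≈ 0.916200
step 6 [6y] bond c/1=13/400: DF=(542523/500000 − 13/400·(0.978500+0.966000+0.959900+0.935000+0.916200))/(1+13/400) = 2253/2500 ≈ 0.901200

1 1 1957/2000
2 2 483/500
3 3 9599/10000
4 4 187/200
5 5 4581/5000
6 6 2253/2500
DF(4y) is solved at step 4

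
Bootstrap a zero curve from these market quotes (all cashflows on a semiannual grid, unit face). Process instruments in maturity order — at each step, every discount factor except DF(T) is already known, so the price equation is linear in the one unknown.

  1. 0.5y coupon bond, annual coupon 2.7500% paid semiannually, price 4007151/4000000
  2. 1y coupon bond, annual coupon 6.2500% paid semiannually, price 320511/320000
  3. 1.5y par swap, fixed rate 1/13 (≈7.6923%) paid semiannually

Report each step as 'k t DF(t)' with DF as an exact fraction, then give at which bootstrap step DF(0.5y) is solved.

step 1 [0.5y] bond c/2=11/800: DF=(4007151/4000000 − 11/800·(0))/(1+11/800) = 4941/5000 ≈ 0.988200
step 2 [1y] bond c/2=1/32: DF=(320511/320000 − 1/32·(0.988200))/(1+1/32) = 9413/10000 ≈ 0.941300
step 3 [1.5y] swap r/2=1/26: DF=(1 − 1/26·(0.988200+0.941300))/(1+1/26) = 1783/2000 ≈ 0.891500

1 1/2 4941/5000
2 1 9413/10000
3 3/2 1783/2000
DF(0.5y) is solved at step 1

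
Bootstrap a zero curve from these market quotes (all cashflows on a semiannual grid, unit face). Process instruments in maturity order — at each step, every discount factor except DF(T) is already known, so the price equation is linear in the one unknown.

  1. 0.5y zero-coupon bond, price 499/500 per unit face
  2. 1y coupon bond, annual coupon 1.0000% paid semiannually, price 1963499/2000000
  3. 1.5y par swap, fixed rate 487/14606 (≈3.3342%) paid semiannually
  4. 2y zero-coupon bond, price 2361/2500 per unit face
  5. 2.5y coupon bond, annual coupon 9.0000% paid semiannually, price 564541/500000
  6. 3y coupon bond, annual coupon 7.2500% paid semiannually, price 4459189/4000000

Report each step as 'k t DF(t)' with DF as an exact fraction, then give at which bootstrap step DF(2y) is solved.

1 1/2 499/500
2 1 9719/10000
3 3/2 9513/10000
4 2 2361/2500
5 5/2 457/500
6 3 4543/5000
DF(2y) is solved at step 4

step 1 [0.5y] zero: DF = P = 499/500 ≈ 0.998000
step 2 [1y] bond c/2=1/200: DF=(1963499/2000000 − 1/200·(0.998000))/(1+1/200) = 9719/10000 ≈ 0.971900
step 3 [1.5y] swap r/2=487/29212: DF=(1 − 487/29212·(0.998000+0.971900))/(1+487/29212) = 9513/10000 ≈ 0.951300
step 4 [2y] zero: DF = P = 2361/2500 ≈ 0.944400
step 5 [2.5y] bond c/2=9/200: DF=(564541/500000 − 9/200·(0.998000+0.971900+0.951300+0.944400))/(1+9/200) = 457/500 ≈ 0.914000
step 6 [3y] bond c/2=29/800: DF=(4459189/4000000 − 29/800·(0.998000+0.971900+0.951300+0.944400+0.914000))/(1+29/800) = 4543/5000 ≈ 0.908600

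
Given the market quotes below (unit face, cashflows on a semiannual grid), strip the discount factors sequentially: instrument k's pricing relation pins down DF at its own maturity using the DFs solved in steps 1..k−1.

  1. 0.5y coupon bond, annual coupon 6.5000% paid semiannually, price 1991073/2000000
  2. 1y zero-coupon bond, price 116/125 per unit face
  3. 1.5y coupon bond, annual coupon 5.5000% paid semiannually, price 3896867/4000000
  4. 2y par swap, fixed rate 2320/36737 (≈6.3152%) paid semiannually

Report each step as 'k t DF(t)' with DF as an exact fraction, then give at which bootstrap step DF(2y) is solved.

1 1/2 4821/5000
2 1 116/125
3 3/2 359/400
4 2 221/250
DF(2y) is solved at step 4

step 1 [0.5y] bond c/2=13/400: DF=(1991073/2000000 − 13/400·(0))/(1+13/400) = 4821/5000 ≈ 0.964200
step 2 [1y] zero: DF = P = 116/125 ≈ 0.928000
step 3 [1.5y] bond c/2=11/400: DF=(3896867/4000000 − 11/400·(0.964200+0.928000))/(1+11/400) = 359/400 ≈ 0.897500
step 4 [2y] swap r/2=1160/36737: DF=(1 − 1160/36737·(0.964200+0.928000+0.897500))/(1+1160/36737) = 221/250 ≈ 0.884000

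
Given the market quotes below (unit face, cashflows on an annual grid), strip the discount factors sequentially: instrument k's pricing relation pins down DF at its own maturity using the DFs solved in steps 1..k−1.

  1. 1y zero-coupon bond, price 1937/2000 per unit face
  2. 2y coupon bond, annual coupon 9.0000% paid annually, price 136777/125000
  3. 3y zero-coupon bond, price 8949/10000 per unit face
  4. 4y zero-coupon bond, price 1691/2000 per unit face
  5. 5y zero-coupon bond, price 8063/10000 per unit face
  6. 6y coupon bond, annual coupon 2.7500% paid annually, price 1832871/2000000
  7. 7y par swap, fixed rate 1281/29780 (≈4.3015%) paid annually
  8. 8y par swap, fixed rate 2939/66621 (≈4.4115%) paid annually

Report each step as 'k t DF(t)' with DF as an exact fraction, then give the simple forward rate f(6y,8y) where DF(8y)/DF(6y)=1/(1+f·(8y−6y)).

1 1 1937/2000
2 2 9239/10000
3 3 8949/10000
4 4 1691/2000
5 5 8063/10000
6 6 7731/10000
7 7 3719/5000
8 8 7061/10000
f(6y,8y) = ((7731/10000)/(7061/10000) − 1)/(2) = 335/7061 ≈ 4.7444%

step 1 [1y] zero: DF = P = 1937/2000 ≈ 0.968500
step 2 [2y] bond c/1=9/100: DF=(136777/125000 − 9/100·(0.968500))/(1+9/100) = 9239/10000 ≈ 0.923900
step 3 [3y] zero: DF = P = 8949/10000 ≈ 0.894900
step 4 [4y] zero: DF = P = 1691/2000 ≈ 0.845500
step 5 [5y] zero: DF = P = 8063/10000 ≈ 0.806300
step 6 [6y] bond c/1=11/400: DF=(1832871/2000000 − 11/400·(0.968500+0.923900+0.894900+0.845500+0.806300))/(1+11/400) = 7731/10000 ≈ 0.773100
step 7 [7y] swap r/1=1281/29780: DF=(1 − 1281/29780·(0.968500+0.923900+0.894900+0.845500+0.806300+0.773100))/(1+1281/29780) = 3719/5000 ≈ 0.743800
step 8 [8y] swap r/1=2939/66621: DF=(1 − 2939/66621·(0.968500+0.923900+0.894900+0.845500+0.806300+0.773100+0.743800))/(1+2939/66621) = 7061/10000 ≈ 0.706100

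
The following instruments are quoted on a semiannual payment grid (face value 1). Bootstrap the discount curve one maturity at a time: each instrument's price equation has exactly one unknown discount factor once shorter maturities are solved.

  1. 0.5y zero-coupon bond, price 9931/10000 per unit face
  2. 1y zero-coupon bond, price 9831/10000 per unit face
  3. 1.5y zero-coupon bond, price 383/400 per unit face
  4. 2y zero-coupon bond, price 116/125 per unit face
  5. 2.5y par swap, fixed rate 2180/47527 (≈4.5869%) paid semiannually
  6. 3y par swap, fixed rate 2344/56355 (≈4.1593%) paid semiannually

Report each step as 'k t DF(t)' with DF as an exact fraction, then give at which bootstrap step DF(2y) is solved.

1 1/2 9931/10000
2 1 9831/10000
3 3/2 383/400
4 2 116/125
5 5/2 891/1000
6 3 2207/2500
DF(2y) is solved at step 4

step 1 [0.5y] zero: DF = P = 9931/10000 ≈ 0.993100
step 2 [1y] zero: DF = P = 9831/10000 ≈ 0.983100
step 3 [1.5y] zero: DF = P = 383/400 ≈ 0.957500
step 4 [2y] zero: DF = P = 116/125 ≈ 0.928000
step 5 [2.5y] swap r/2=1090/47527: DF=(1 − 1090/47527·(0.993100+0.983100+0.957500+0.928000))/(1+1090/47527) = 891/1000 ≈ 0.891000
step 6 [3y] swap r/2=1172/56355: DF=(1 − 1172/56355·(0.993100+0.983100+0.957500+0.928000+0.891000))/(1+1172/56355) = 2207/2500 ≈ 0.882800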